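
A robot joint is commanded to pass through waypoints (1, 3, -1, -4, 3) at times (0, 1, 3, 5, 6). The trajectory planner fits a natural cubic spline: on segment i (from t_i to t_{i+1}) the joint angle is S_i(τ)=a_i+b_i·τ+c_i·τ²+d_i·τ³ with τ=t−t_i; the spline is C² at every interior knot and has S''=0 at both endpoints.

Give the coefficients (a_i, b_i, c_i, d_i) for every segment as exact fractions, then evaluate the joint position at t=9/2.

  seg 0: a=1 b=157/60 c=0 d=-37/60
  seg 1: a=3 b=23/30 c=-37/20 d=7/30
  seg 2: a=-1 b=-23/6 c=-9/20 d=97/120
  seg 3: a=-4 b=61/15 c=22/5 d=-22/15
S(9/2) = -1611/320

Δ: Δ0=2, Δ1=-2, Δ2=-3/2, Δ3=7
row 1: diag=6, rhs=-24; c'=1/3, d'=-4
row 2: denom=8−2·1/3=22/3; d'=(3−2·-4)/(22/3)=3/2
row 3: denom=6−2·3/11=60/11; d'=(51−2·3/2)/(60/11)=44/5
back: M3=44/5
back: M2=3/2−3/11·44/5=-9/10
back: M1=-4−1/3·-9/10=-37/10
M: M0=0, M1=-37/10, M2=-9/10, M3=44/5, M4=0
seg 0: a=1, c=M0/2=0, d=(M1−M0)/(6·1)=-37/60, b=Δ0−h0·(2M0+M1)/6=157/60
seg 1: a=3, c=M1/2=-37/20, d=(M2−M1)/(6·2)=7/30, b=Δ1−h1·(2M1+M2)/6=23/30
seg 2: a=-1, c=M2/2=-9/20, d=(M3−M2)/(6·2)=97/120, b=Δ2−h2·(2M2+M3)/6=-23/6
seg 3: a=-4, c=M3/2=22/5, d=(M4−M3)/(6·1)=-22/15, b=Δ3−h3·(2M3+M4)/6=61/15
t_q=9/2 → seg 2, τ=3/2; S=-1+-23/6·τ+-9/20·τ²+97/120·τ³=-1611/320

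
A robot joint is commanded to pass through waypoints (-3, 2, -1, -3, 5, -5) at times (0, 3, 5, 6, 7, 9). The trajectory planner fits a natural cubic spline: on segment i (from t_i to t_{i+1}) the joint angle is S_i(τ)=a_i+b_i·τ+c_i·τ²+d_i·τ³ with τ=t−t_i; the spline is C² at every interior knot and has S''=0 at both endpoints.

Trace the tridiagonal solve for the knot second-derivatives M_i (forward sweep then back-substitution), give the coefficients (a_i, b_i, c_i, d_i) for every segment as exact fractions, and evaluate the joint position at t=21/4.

Δ: Δ0=5/3, Δ1=-3/2, Δ2=-2, Δ3=8, Δ4=-5
row 1: diag=10, rhs=-19; c'=1/5, d'=-19/10
row 2: denom=6−2·1/5=28/5; d'=(-3−2·-19/10)/(28/5)=1/7
row 3: denom=4−1·5/28=107/28; d'=(60−1·1/7)/(107/28)=1676/107
row 4: denom=6−1·28/107=614/107; d'=(-78−1·1676/107)/(614/107)=-5011/307
back: M4=-5011/307
back: M3=1676/107−28/107·-5011/307=6120/307
back: M2=1/7−5/28·6120/307=-1049/307
back: M1=-19/10−1/5·-1049/307=-747/614
M: M0=0, M1=-747/614, M2=-1049/307, M3=6120/307, M4=-5011/307, M5=0
seg 0: a=-3, c=M0/2=0, d=(M1−M0)/(6·3)=-83/1228, b=Δ0−h0·(2M0+M1)/6=8381/3684
seg 1: a=2, c=M1/2=-747/1228, d=(M2−M1)/(6·2)=-1351/7368, b=Δ1−h1·(2M1+M2)/6=829/1842
seg 2: a=-1, c=M2/2=-1049/614, d=(M3−M2)/(6·1)=7169/1842, b=Δ2−h2·(2M2+M3)/6=-3853/921
seg 3: a=-3, c=M3/2=3060/307, d=(M4−M3)/(6·1)=-11131/1842, b=Δ3−h3·(2M3+M4)/6=7507/1842
seg 4: a=5, c=M4/2=-5011/614, d=(M5−M4)/(6·2)=5011/3684, b=Δ4−h4·(2M4+M5)/6=5417/921
t_q=21/4 → seg 2, τ=1/4; S=-1+-3853/921·τ+-1049/614·τ²+7169/1842·τ³=-82201/39296

  seg 0: a=-3 b=8381/3684 c=0 d=-83/1228
  seg 1: a=2 b=829/1842 c=-747/1228 d=-1351/7368
  seg 2: a=-1 b=-3853/921 c=-1049/614 d=7169/1842
  seg 3: a=-3 b=7507/1842 c=3060/307 d=-11131/1842
  seg 4: a=5 b=5417/921 c=-5011/614 d=5011/3684
S(21/4) = -82201/39296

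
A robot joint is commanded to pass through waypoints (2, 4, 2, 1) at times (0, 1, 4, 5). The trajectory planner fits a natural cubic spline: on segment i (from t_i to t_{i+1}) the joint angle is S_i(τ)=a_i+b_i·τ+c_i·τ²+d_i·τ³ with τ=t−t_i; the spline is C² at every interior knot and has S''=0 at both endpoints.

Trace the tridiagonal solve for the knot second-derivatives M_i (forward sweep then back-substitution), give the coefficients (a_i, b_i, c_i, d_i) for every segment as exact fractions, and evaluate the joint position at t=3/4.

  seg 0: a=2 b=391/165 c=0 d=-61/165
  seg 1: a=4 b=208/165 c=-61/55 d=7/45
  seg 2: a=2 b=-197/165 c=16/55 d=-16/165
S(3/4) = 12747/3520

Δ: Δ0=2, Δ1=-2/3, Δ2=-1
row 1: diag=8, rhs=-16; c'=3/8, d'=-2
row 2: denom=8−3·3/8=55/8; d'=(-2−3·-2)/(55/8)=32/55
back: M2=32/55
back: M1=-2−3/8·32/55=-122/55
M: M0=0, M1=-122/55, M2=32/55, M3=0
seg 0: a=2, c=M0/2=0, d=(M1−M0)/(6·1)=-61/165, b=Δ0−h0·(2M0+M1)/6=391/165
seg 1: a=4, c=M1/2=-61/55, d=(M2−M1)/(6·3)=7/45, b=Δ1−h1·(2M1+M2)/6=208/165
seg 2: a=2, c=M2/2=16/55, d=(M3−M2)/(6·1)=-16/165, b=Δ2−h2·(2M2+M3)/6=-197/165
t_q=3/4 → seg 0, τ=3/4; S=2+391/165·τ+0·τ²+-61/165·τ³=12747/3520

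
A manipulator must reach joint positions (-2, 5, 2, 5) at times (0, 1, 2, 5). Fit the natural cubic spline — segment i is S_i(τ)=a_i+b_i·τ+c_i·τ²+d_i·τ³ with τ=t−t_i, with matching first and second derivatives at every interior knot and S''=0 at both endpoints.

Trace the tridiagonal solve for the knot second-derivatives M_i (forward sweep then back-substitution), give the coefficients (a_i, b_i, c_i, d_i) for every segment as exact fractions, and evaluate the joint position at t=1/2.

  seg 0: a=-2 b=301/31 c=0 d=-84/31
  seg 1: a=5 b=49/31 c=-252/31 d=110/31
  seg 2: a=2 b=-125/31 c=78/31 d=-26/93
S(1/2) = 78/31

Δ: Δ0=7, Δ1=-3, Δ2=1
row 1: diag=4, rhs=-60; c'=1/4, d'=-15
row 2: denom=8−1·1/4=31/4; d'=(24−1·-15)/(31/4)=156/31
back: M2=156/31
back: M1=-15−1/4·156/31=-504/31
M: M0=0, M1=-504/31, M2=156/31, M3=0
seg 0: a=-2, c=M0/2=0, d=(M1−M0)/(6·1)=-84/31, b=Δ0−h0·(2M0+M1)/6=301/31
seg 1: a=5, c=M1/2=-252/31, d=(M2−M1)/(6·1)=110/31, b=Δ1−h1·(2M1+M2)/6=49/31
seg 2: a=2, c=M2/2=78/31, d=(M3−M2)/(6·3)=-26/93, b=Δ2−h2·(2M2+M3)/6=-125/31
t_q=1/2 → seg 0, τ=1/2; S=-2+301/31·τ+0·τ²+-84/31·τ³=78/31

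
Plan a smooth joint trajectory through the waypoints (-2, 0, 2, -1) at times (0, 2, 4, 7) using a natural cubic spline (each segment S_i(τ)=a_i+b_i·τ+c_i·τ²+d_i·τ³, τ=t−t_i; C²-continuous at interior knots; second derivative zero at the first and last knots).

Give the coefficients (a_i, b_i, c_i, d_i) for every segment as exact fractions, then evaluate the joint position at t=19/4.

  seg 0: a=-2 b=17/19 c=0 d=1/38
  seg 1: a=0 b=23/19 c=3/19 d=-5/38
  seg 2: a=2 b=5/19 c=-12/19 d=4/57
S(19/4) = 569/304

Δ: Δ0=1, Δ1=1, Δ2=-1
row 1: diag=8, rhs=0; c'=1/4, d'=0
row 2: denom=10−2·1/4=19/2; d'=(-12−2·0)/(19/2)=-24/19
back: M2=-24/19
back: M1=0−1/4·-24/19=6/19
M: M0=0, M1=6/19, M2=-24/19, M3=0
seg 0: a=-2, c=M0/2=0, d=(M1−M0)/(6·2)=1/38, b=Δ0−h0·(2M0+M1)/6=17/19
seg 1: a=0, c=M1/2=3/19, d=(M2−M1)/(6·2)=-5/38, b=Δ1−h1·(2M1+M2)/6=23/19
seg 2: a=2, c=M2/2=-12/19, d=(M3−M2)/(6·3)=4/57, b=Δ2−h2·(2M2+M3)/6=5/19
t_q=19/4 → seg 2, τ=3/4; S=2+5/19·τ+-12/19·τ²+4/57·τ³=569/304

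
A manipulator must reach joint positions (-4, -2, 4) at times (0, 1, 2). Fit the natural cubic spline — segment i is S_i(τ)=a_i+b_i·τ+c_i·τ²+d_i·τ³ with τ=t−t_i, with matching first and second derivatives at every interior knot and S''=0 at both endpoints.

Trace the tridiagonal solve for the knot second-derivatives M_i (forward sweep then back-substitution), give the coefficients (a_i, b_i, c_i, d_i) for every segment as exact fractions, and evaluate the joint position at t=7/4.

Δ: Δ0=2, Δ1=6
row 1: diag=4, rhs=24; c'=1/4, d'=6
back: M1=6
M: M0=0, M1=6, M2=0
seg 0: a=-4, c=M0/2=0, d=(M1−M0)/(6·1)=1, b=Δ0−h0·(2M0+M1)/6=1
seg 1: a=-2, c=M1/2=3, d=(M2−M1)/(6·1)=-1, b=Δ1−h1·(2M1+M2)/6=4
t_q=7/4 → seg 1, τ=3/4; S=-2+4·τ+3·τ²+-1·τ³=145/64

  seg 0: a=-4 b=1 c=0 d=1
  seg 1: a=-2 b=4 c=3 d=-1
S(7/4) = 145/64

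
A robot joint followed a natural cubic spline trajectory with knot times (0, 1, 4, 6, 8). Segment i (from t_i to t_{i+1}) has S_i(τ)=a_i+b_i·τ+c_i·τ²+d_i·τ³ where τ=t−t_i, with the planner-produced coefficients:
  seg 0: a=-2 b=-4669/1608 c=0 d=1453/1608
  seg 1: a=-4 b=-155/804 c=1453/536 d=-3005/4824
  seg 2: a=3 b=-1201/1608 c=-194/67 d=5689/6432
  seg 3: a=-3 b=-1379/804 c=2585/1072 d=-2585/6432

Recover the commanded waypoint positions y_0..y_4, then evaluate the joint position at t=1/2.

y_0 = S_0(0) = a_0 = -2
y_1 = S_1(0) = a_1 = -4
y_2 = S_2(0) = a_2 = 3
y_3 = S_3(0) = a_3 = -3
y_4 = S_3(2) = 0
t_q=1/2 is in segment 0 (τ=1/2); S_0(τ)=-14317/4288

y_0=-2 y_1=-4 y_2=3 y_3=-3 y_4=0
S(1/2) = -14317/4288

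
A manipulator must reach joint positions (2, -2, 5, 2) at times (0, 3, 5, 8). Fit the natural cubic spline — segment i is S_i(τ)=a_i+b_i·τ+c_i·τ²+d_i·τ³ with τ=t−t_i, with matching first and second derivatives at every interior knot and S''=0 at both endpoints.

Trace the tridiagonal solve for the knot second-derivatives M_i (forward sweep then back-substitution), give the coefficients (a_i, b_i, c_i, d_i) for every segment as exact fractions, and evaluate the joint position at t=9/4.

Δ: Δ0=-4/3, Δ1=7/2, Δ2=-1
row 1: diag=10, rhs=29; c'=1/5, d'=29/10
row 2: denom=10−2·1/5=48/5; d'=(-27−2·29/10)/(48/5)=-41/12
back: M2=-41/12
back: M1=29/10−1/5·-41/12=43/12
M: M0=0, M1=43/12, M2=-41/12, M3=0
seg 0: a=2, c=M0/2=0, d=(M1−M0)/(6·3)=43/216, b=Δ0−h0·(2M0+M1)/6=-25/8
seg 1: a=-2, c=M1/2=43/24, d=(M2−M1)/(6·2)=-7/12, b=Δ1−h1·(2M1+M2)/6=9/4
seg 2: a=5, c=M2/2=-41/24, d=(M3−M2)/(6·3)=41/216, b=Δ2−h2·(2M2+M3)/6=29/12
t_q=9/4 → seg 0, τ=9/4; S=2+-25/8·τ+0·τ²+43/216·τ³=-1415/512

  seg 0: a=2 b=-25/8 c=0 d=43/216
  seg 1: a=-2 b=9/4 c=43/24 d=-7/12
  seg 2: a=5 b=29/12 c=-41/24 d=41/216
S(9/4) = -1415/512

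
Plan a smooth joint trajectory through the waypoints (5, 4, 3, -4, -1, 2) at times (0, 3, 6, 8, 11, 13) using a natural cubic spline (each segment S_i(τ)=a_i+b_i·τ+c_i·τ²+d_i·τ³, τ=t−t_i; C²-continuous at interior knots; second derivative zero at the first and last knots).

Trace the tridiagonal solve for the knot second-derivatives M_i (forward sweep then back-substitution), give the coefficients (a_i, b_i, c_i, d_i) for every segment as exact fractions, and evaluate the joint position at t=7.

  seg 0: a=5 b=-1463/2138 c=0 d=2251/57726
  seg 1: a=4 b=394/1069 c=2251/6414 d=-11255/57726
  seg 2: a=3 b=-5965/2138 c=-4502/3207 d=6727/12828
  seg 3: a=-4 b=-13549/6414 c=11177/6414 d=-6784/28863
  seg 4: a=-1 b=12809/6414 c=-797/2138 d=797/12828
S(7) = -8587/12828

Δ: Δ0=-1/3, Δ1=-1/3, Δ2=-7/2, Δ3=1, Δ4=3/2
row 1: diag=12, rhs=0; c'=1/4, d'=0
row 2: denom=10−3·1/4=37/4; d'=(-19−3·0)/(37/4)=-76/37
row 3: denom=10−2·8/37=354/37; d'=(27−2·-76/37)/(354/37)=1151/354
row 4: denom=10−3·37/118=1069/118; d'=(3−3·1151/354)/(1069/118)=-797/1069
back: M4=-797/1069
back: M3=1151/354−37/118·-797/1069=11177/3207
back: M2=-76/37−8/37·11177/3207=-9004/3207
back: M1=0−1/4·-9004/3207=2251/3207
M: M0=0, M1=2251/3207, M2=-9004/3207, M3=11177/3207, M4=-797/1069, M5=0
seg 0: a=5, c=M0/2=0, d=(M1−M0)/(6·3)=2251/57726, b=Δ0−h0·(2M0+M1)/6=-1463/2138
seg 1: a=4, c=M1/2=2251/6414, d=(M2−M1)/(6·3)=-11255/57726, b=Δ1−h1·(2M1+M2)/6=394/1069
seg 2: a=3, c=M2/2=-4502/3207, d=(M3−M2)/(6·2)=6727/12828, b=Δ2−h2·(2M2+M3)/6=-5965/2138
seg 3: a=-4, c=M3/2=11177/6414, d=(M4−M3)/(6·3)=-6784/28863, b=Δ3−h3·(2M3+M4)/6=-13549/6414
seg 4: a=-1, c=M4/2=-797/2138, d=(M5−M4)/(6·2)=797/12828, b=Δ4−h4·(2M4+M5)/6=12809/6414
t_q=7 → seg 2, τ=1; S=3+-5965/2138·τ+-4502/3207·τ²+6727/12828·τ³=-8587/12828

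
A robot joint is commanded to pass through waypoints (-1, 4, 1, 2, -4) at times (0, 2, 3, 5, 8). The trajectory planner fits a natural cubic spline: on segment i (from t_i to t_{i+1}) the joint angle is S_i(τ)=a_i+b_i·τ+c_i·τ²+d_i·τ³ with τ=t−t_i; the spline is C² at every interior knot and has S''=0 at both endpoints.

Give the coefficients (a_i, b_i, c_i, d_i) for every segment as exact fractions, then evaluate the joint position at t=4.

  seg 0: a=-1 b=1511/326 c=0 d=-87/163
  seg 1: a=4 b=-577/326 c=-522/163 d=643/326
  seg 2: a=1 b=-368/163 c=885/326 d=-871/1304
  seg 3: a=2 b=191/326 c=-843/652 d=281/1956
S(4) = 1029/1304

Δ: Δ0=5/2, Δ1=-3, Δ2=1/2, Δ3=-2
row 1: diag=6, rhs=-33; c'=1/6, d'=-11/2
row 2: denom=6−1·1/6=35/6; d'=(21−1·-11/2)/(35/6)=159/35
row 3: denom=10−2·12/35=326/35; d'=(-15−2·159/35)/(326/35)=-843/326
back: M3=-843/326
back: M2=159/35−12/35·-843/326=885/163
back: M1=-11/2−1/6·885/163=-1044/163
M: M0=0, M1=-1044/163, M2=885/163, M3=-843/326, M4=0
seg 0: a=-1, c=M0/2=0, d=(M1−M0)/(6·2)=-87/163, b=Δ0−h0·(2M0+M1)/6=1511/326
seg 1: a=4, c=M1/2=-522/163, d=(M2−M1)/(6·1)=643/326, b=Δ1−h1·(2M1+M2)/6=-577/326
seg 2: a=1, c=M2/2=885/326, d=(M3−M2)/(6·2)=-871/1304, b=Δ2−h2·(2M2+M3)/6=-368/163
seg 3: a=2, c=M3/2=-843/652, d=(M4−M3)/(6·3)=281/1956, b=Δ3−h3·(2M3+M4)/6=191/326
t_q=4 → seg 2, τ=1; S=1+-368/163·τ+885/326·τ²+-871/1304·τ³=1029/1304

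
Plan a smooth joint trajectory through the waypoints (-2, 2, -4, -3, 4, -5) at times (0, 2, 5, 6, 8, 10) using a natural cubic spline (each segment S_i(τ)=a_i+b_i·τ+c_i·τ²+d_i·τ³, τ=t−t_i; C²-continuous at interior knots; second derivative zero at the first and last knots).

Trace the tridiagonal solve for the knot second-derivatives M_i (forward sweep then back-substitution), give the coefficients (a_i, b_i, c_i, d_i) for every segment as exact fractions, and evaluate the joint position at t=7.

Δ: Δ0=2, Δ1=-2, Δ2=1, Δ3=7/2, Δ4=-9/2
row 1: diag=10, rhs=-24; c'=3/10, d'=-12/5
row 2: denom=8−3·3/10=71/10; d'=(18−3·-12/5)/(71/10)=252/71
row 3: denom=6−1·10/71=416/71; d'=(15−1·252/71)/(416/71)=813/416
row 4: denom=8−2·71/208=761/104; d'=(-48−2·813/416)/(761/104)=-10797/1522
back: M4=-10797/1522
back: M3=813/416−71/208·-10797/1522=3330/761
back: M2=252/71−10/71·3330/761=2232/761
back: M1=-12/5−3/10·2232/761=-2496/761
M: M0=0, M1=-2496/761, M2=2232/761, M3=3330/761, M4=-10797/1522, M5=0
seg 0: a=-2, c=M0/2=0, d=(M1−M0)/(6·2)=-208/761, b=Δ0−h0·(2M0+M1)/6=2354/761
seg 1: a=2, c=M1/2=-1248/761, d=(M2−M1)/(6·3)=788/2283, b=Δ1−h1·(2M1+M2)/6=-142/761
seg 2: a=-4, c=M2/2=1116/761, d=(M3−M2)/(6·1)=183/761, b=Δ2−h2·(2M2+M3)/6=-538/761
seg 3: a=-3, c=M3/2=1665/761, d=(M4−M3)/(6·2)=-5819/6088, b=Δ3−h3·(2M3+M4)/6=2243/761
seg 4: a=4, c=M4/2=-10797/3044, d=(M5−M4)/(6·2)=3599/6088, b=Δ4−h4·(2M4+M5)/6=349/1522
t_q=7 → seg 3, τ=1; S=-3+2243/761·τ+1665/761·τ²+-5819/6088·τ³=7181/6088

  seg 0: a=-2 b=2354/761 c=0 d=-208/761
  seg 1: a=2 b=-142/761 c=-1248/761 d=788/2283
  seg 2: a=-4 b=-538/761 c=1116/761 d=183/761
  seg 3: a=-3 b=2243/761 c=1665/761 d=-5819/6088
  seg 4: a=4 b=349/1522 c=-10797/3044 d=3599/6088
S(7) = 7181/6088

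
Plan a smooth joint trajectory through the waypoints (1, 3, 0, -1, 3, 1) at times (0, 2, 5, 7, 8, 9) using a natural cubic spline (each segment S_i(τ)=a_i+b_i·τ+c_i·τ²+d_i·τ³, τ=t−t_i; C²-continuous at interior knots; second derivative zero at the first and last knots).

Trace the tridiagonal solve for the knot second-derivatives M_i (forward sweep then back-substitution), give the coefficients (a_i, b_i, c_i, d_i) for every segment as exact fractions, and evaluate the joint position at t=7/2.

Δ: Δ0=1, Δ1=-1, Δ2=-1/2, Δ3=4, Δ4=-2
row 1: diag=10, rhs=-12; c'=3/10, d'=-6/5
row 2: denom=10−3·3/10=91/10; d'=(3−3·-6/5)/(91/10)=66/91
row 3: denom=6−2·20/91=506/91; d'=(27−2·66/91)/(506/91)=2325/506
row 4: denom=4−1·91/506=1933/506; d'=(-36−1·2325/506)/(1933/506)=-20541/1933
back: M4=-20541/1933
back: M3=2325/506−91/506·-20541/1933=12576/1933
back: M2=66/91−20/91·12576/1933=-1362/1933
back: M1=-6/5−3/10·-1362/1933=-1911/1933
M: M0=0, M1=-1911/1933, M2=-1362/1933, M3=12576/1933, M4=-20541/1933, M5=0
seg 0: a=1, c=M0/2=0, d=(M1−M0)/(6·2)=-637/7732, b=Δ0−h0·(2M0+M1)/6=2570/1933
seg 1: a=3, c=M1/2=-1911/3866, d=(M2−M1)/(6·3)=61/3866, b=Δ1−h1·(2M1+M2)/6=659/1933
seg 2: a=0, c=M2/2=-681/1933, d=(M3−M2)/(6·2)=2323/3866, b=Δ2−h2·(2M2+M3)/6=-8501/3866
seg 3: a=-1, c=M3/2=6288/1933, d=(M4−M3)/(6·1)=-11039/3866, b=Δ3−h3·(2M3+M4)/6=13927/3866
seg 4: a=3, c=M4/2=-20541/3866, d=(M5−M4)/(6·1)=6847/3866, b=Δ4−h4·(2M4+M5)/6=2981/1933
t_q=7/2 → seg 1, τ=3/2; S=3+659/1933·τ+-1911/3866·τ²+61/3866·τ³=75849/30928

  seg 0: a=1 b=2570/1933 c=0 d=-637/7732
  seg 1: a=3 b=659/1933 c=-1911/3866 d=61/3866
  seg 2: a=0 b=-8501/3866 c=-681/1933 d=2323/3866
  seg 3: a=-1 b=13927/3866 c=6288/1933 d=-11039/3866
  seg 4: a=3 b=2981/1933 c=-20541/3866 d=6847/3866
S(7/2) = 75849/30928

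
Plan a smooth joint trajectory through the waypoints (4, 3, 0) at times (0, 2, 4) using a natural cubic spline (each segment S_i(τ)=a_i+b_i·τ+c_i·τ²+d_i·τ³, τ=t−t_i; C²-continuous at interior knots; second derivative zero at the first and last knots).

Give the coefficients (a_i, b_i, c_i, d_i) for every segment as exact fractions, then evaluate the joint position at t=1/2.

Δ: Δ0=-1/2, Δ1=-3/2
row 1: diag=8, rhs=-6; c'=1/4, d'=-3/4
back: M1=-3/4
M: M0=0, M1=-3/4, M2=0
seg 0: a=4, c=M0/2=0, d=(M1−M0)/(6·2)=-1/16, b=Δ0−h0·(2M0+M1)/6=-1/4
seg 1: a=3, c=M1/2=-3/8, d=(M2−M1)/(6·2)=1/16, b=Δ1−h1·(2M1+M2)/6=-1
t_q=1/2 → seg 0, τ=1/2; S=4+-1/4·τ+0·τ²+-1/16·τ³=495/128

  seg 0: a=4 b=-1/4 c=0 d=-1/16
  seg 1: a=3 b=-1 c=-3/8 d=1/16
S(1/2) = 495/128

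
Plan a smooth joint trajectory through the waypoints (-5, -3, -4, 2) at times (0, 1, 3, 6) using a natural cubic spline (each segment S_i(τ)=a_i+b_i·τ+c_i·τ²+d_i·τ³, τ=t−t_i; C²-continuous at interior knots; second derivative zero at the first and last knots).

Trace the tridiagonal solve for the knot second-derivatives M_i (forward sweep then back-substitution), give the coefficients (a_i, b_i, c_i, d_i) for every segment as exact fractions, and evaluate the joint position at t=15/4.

  seg 0: a=-5 b=71/28 c=0 d=-15/28
  seg 1: a=-3 b=13/14 c=-45/28 d=25/56
  seg 2: a=-4 b=-1/7 c=15/14 d=-5/42
S(15/4) = -455/128

Δ: Δ0=2, Δ1=-1/2, Δ2=2
row 1: diag=6, rhs=-15; c'=1/3, d'=-5/2
row 2: denom=10−2·1/3=28/3; d'=(15−2·-5/2)/(28/3)=15/7
back: M2=15/7
back: M1=-5/2−1/3·15/7=-45/14
M: M0=0, M1=-45/14, M2=15/7, M3=0
seg 0: a=-5, c=M0/2=0, d=(M1−M0)/(6·1)=-15/28, b=Δ0−h0·(2M0+M1)/6=71/28
seg 1: a=-3, c=M1/2=-45/28, d=(M2−M1)/(6·2)=25/56, b=Δ1−h1·(2M1+M2)/6=13/14
seg 2: a=-4, c=M2/2=15/14, d=(M3−M2)/(6·3)=-5/42, b=Δ2−h2·(2M2+M3)/6=-1/7
t_q=15/4 → seg 2, τ=3/4; S=-4+-1/7·τ+15/14·τ²+-5/42·τ³=-455/128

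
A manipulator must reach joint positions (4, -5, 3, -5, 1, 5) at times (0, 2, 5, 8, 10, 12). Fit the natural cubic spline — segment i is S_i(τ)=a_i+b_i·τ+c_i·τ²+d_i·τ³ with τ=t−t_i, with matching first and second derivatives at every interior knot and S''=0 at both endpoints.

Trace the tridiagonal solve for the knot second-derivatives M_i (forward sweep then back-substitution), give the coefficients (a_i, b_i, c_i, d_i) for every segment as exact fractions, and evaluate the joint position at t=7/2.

Δ: Δ0=-9/2, Δ1=8/3, Δ2=-8/3, Δ3=3, Δ4=2
row 1: diag=10, rhs=43; c'=3/10, d'=43/10
row 2: denom=12−3·3/10=111/10; d'=(-32−3·43/10)/(111/10)=-449/111
row 3: denom=10−3·10/37=340/37; d'=(34−3·-449/111)/(340/37)=1707/340
row 4: denom=8−2·37/170=643/85; d'=(-6−2·1707/340)/(643/85)=-2727/1286
back: M4=-2727/1286
back: M3=1707/340−37/170·-2727/1286=3525/643
back: M2=-449/111−10/37·3525/643=-10661/1929
back: M1=43/10−3/10·-10661/1929=3831/643
M: M0=0, M1=3831/643, M2=-10661/1929, M3=3525/643, M4=-2727/1286, M5=0
seg 0: a=4, c=M0/2=0, d=(M1−M0)/(6·2)=1277/2572, b=Δ0−h0·(2M0+M1)/6=-8341/1286
seg 1: a=-5, c=M1/2=3831/1286, d=(M2−M1)/(6·3)=-11077/17361, b=Δ1−h1·(2M1+M2)/6=-679/1286
seg 2: a=3, c=M2/2=-10661/3858, d=(M3−M2)/(6·3)=10618/17361, b=Δ2−h2·(2M2+M3)/6=153/1286
seg 3: a=-5, c=M3/2=3525/1286, d=(M4−M3)/(6·2)=-3259/5144, b=Δ3−h3·(2M3+M4)/6=67/1286
seg 4: a=1, c=M4/2=-2727/2572, d=(M5−M4)/(6·2)=909/5144, b=Δ4−h4·(2M4+M5)/6=2195/643
t_q=7/2 → seg 1, τ=3/2; S=-5+-679/1286·τ+3831/1286·τ²+-11077/17361·τ³=-799/643

  seg 0: a=4 b=-8341/1286 c=0 d=1277/2572
  seg 1: a=-5 b=-679/1286 c=3831/1286 d=-11077/17361
  seg 2: a=3 b=153/1286 c=-10661/3858 d=10618/17361
  seg 3: a=-5 b=67/1286 c=3525/1286 d=-3259/5144
  seg 4: a=1 b=2195/643 c=-2727/2572 d=909/5144
S(7/2) = -799/643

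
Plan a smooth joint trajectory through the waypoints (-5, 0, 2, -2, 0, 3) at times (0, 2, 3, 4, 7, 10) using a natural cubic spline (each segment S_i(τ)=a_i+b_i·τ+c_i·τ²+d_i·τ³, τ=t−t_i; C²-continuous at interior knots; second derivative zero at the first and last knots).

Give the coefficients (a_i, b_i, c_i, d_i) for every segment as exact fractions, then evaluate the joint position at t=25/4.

  seg 0: a=-5 b=8009/3858 c=0 d=409/3858
  seg 1: a=0 b=12917/3858 c=409/643 d=-7655/3858
  seg 2: a=2 b=-2570/1929 c=-6837/1286 d=10219/3858
  seg 3: a=-2 b=-15505/3858 c=1691/643 d=-12361/34722
  seg 4: a=0 b=4144/1929 c=-2215/3858 d=2215/34722
S(25/4) = -146827/82304

Δ: Δ0=5/2, Δ1=2, Δ2=-4, Δ3=2/3, Δ4=1
row 1: diag=6, rhs=-3; c'=1/6, d'=-1/2
row 2: denom=4−1·1/6=23/6; d'=(-36−1·-1/2)/(23/6)=-213/23
row 3: denom=8−1·6/23=178/23; d'=(28−1·-213/23)/(178/23)=857/178
row 4: denom=12−3·69/178=1929/178; d'=(2−3·857/178)/(1929/178)=-2215/1929
back: M4=-2215/1929
back: M3=857/178−69/178·-2215/1929=3382/643
back: M2=-213/23−6/23·3382/643=-6837/643
back: M1=-1/2−1/6·-6837/643=818/643
M: M0=0, M1=818/643, M2=-6837/643, M3=3382/643, M4=-2215/1929, M5=0
seg 0: a=-5, c=M0/2=0, d=(M1−M0)/(6·2)=409/3858, b=Δ0−h0·(2M0+M1)/6=8009/3858
seg 1: a=0, c=M1/2=409/643, d=(M2−M1)/(6·1)=-7655/3858, b=Δ1−h1·(2M1+M2)/6=12917/3858
seg 2: a=2, c=M2/2=-6837/1286, d=(M3−M2)/(6·1)=10219/3858, b=Δ2−h2·(2M2+M3)/6=-2570/1929
seg 3: a=-2, c=M3/2=1691/643, d=(M4−M3)/(6·3)=-12361/34722, b=Δ3−h3·(2M3+M4)/6=-15505/3858
seg 4: a=0, c=M4/2=-2215/3858, d=(M5−M4)/(6·3)=2215/34722, b=Δ4−h4·(2M4+M5)/6=4144/1929
t_q=25/4 → seg 3, τ=9/4; S=-2+-15505/3858·τ+1691/643·τ²+-12361/34722·τ³=-146827/82304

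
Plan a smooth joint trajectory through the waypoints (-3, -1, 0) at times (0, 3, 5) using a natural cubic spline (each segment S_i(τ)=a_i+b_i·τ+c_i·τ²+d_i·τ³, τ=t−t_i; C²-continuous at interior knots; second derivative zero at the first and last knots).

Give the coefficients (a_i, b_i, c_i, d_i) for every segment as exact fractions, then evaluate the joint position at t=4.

  seg 0: a=-3 b=43/60 c=0 d=-1/180
  seg 1: a=-1 b=17/30 c=-1/20 d=1/120
S(4) = -19/40

Δ: Δ0=2/3, Δ1=1/2
row 1: diag=10, rhs=-1; c'=1/5, d'=-1/10
back: M1=-1/10
M: M0=0, M1=-1/10, M2=0
seg 0: a=-3, c=M0/2=0, d=(M1−M0)/(6·3)=-1/180, b=Δ0−h0·(2M0+M1)/6=43/60
seg 1: a=-1, c=M1/2=-1/20, d=(M2−M1)/(6·2)=1/120, b=Δ1−h1·(2M1+M2)/6=17/30
t_q=4 → seg 1, τ=1; S=-1+17/30·τ+-1/20·τ²+1/120·τ³=-19/40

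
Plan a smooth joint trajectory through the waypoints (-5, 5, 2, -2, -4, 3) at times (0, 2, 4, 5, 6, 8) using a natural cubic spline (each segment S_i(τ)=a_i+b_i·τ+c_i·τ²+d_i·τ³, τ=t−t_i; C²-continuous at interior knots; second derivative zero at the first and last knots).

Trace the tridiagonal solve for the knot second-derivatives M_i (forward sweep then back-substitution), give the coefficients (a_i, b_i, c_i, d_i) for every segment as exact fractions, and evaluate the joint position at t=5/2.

Δ: Δ0=5, Δ1=-3/2, Δ2=-4, Δ3=-2, Δ4=7/2
row 1: diag=8, rhs=-39; c'=1/4, d'=-39/8
row 2: denom=6−2·1/4=11/2; d'=(-15−2·-39/8)/(11/2)=-21/22
row 3: denom=4−1·2/11=42/11; d'=(12−1·-21/22)/(42/11)=95/28
row 4: denom=6−1·11/42=241/42; d'=(33−1·95/28)/(241/42)=2487/482
back: M4=2487/482
back: M3=95/28−11/42·2487/482=492/241
back: M2=-21/22−2/11·492/241=-639/482
back: M1=-39/8−1/4·-639/482=-1095/241
M: M0=0, M1=-1095/241, M2=-639/482, M3=492/241, M4=2487/482, M5=0
seg 0: a=-5, c=M0/2=0, d=(M1−M0)/(6·2)=-365/964, b=Δ0−h0·(2M0+M1)/6=1570/241
seg 1: a=5, c=M1/2=-1095/482, d=(M2−M1)/(6·2)=517/1928, b=Δ1−h1·(2M1+M2)/6=475/241
seg 2: a=2, c=M2/2=-639/964, d=(M3−M2)/(6·1)=541/964, b=Δ2−h2·(2M2+M3)/6=-1879/482
seg 3: a=-2, c=M3/2=246/241, d=(M4−M3)/(6·1)=501/964, b=Δ3−h3·(2M3+M4)/6=-3413/964
seg 4: a=-4, c=M4/2=2487/964, d=(M5−M4)/(6·2)=-829/1928, b=Δ4−h4·(2M4+M5)/6=29/482
t_q=5/2 → seg 1, τ=1/2; S=5+475/241·τ+-1095/482·τ²+517/1928·τ³=84077/15424

  seg 0: a=-5 b=1570/241 c=0 d=-365/964
  seg 1: a=5 b=475/241 c=-1095/482 d=517/1928
  seg 2: a=2 b=-1879/482 c=-639/964 d=541/964
  seg 3: a=-2 b=-3413/964 c=246/241 d=501/964
  seg 4: a=-4 b=29/482 c=2487/964 d=-829/1928
S(5/2) = 84077/15424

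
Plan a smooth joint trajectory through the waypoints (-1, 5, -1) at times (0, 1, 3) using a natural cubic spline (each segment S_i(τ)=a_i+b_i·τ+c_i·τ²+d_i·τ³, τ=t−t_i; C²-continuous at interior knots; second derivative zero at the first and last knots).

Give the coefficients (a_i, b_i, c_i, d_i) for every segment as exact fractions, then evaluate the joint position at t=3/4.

Δ: Δ0=6, Δ1=-3
row 1: diag=6, rhs=-54; c'=1/3, d'=-9
back: M1=-9
M: M0=0, M1=-9, M2=0
seg 0: a=-1, c=M0/2=0, d=(M1−M0)/(6·1)=-3/2, b=Δ0−h0·(2M0+M1)/6=15/2
seg 1: a=5, c=M1/2=-9/2, d=(M2−M1)/(6·2)=3/4, b=Δ1−h1·(2M1+M2)/6=3
t_q=3/4 → seg 0, τ=3/4; S=-1+15/2·τ+0·τ²+-3/2·τ³=511/128

  seg 0: a=-1 b=15/2 c=0 d=-3/2
  seg 1: a=5 b=3 c=-9/2 d=3/4
S(3/4) = 511/128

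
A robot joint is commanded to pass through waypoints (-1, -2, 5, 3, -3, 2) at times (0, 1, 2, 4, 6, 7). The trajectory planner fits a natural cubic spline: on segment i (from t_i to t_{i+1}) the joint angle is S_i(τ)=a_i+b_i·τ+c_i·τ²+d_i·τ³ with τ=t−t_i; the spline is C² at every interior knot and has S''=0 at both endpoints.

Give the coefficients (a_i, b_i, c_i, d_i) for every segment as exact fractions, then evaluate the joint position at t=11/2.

  seg 0: a=-1 b=-783/229 c=0 d=554/229
  seg 1: a=-2 b=879/229 c=1662/229 d=-938/229
  seg 2: a=5 b=1389/229 c=-1152/229 d=343/458
  seg 3: a=3 b=-1161/229 c=-123/229 d=180/229
  seg 4: a=-3 b=507/229 c=957/229 d=-319/229
S(11/2) = -2895/916

Δ: Δ0=-1, Δ1=7, Δ2=-1, Δ3=-3, Δ4=5
row 1: diag=4, rhs=48; c'=1/4, d'=12
row 2: denom=6−1·1/4=23/4; d'=(-48−1·12)/(23/4)=-240/23
row 3: denom=8−2·8/23=168/23; d'=(-12−2·-240/23)/(168/23)=17/14
row 4: denom=6−2·23/84=229/42; d'=(48−2·17/14)/(229/42)=1914/229
back: M4=1914/229
back: M3=17/14−23/84·1914/229=-246/229
back: M2=-240/23−8/23·-246/229=-2304/229
back: M1=12−1/4·-2304/229=3324/229
M: M0=0, M1=3324/229, M2=-2304/229, M3=-246/229, M4=1914/229, M5=0
seg 0: a=-1, c=M0/2=0, d=(M1−M0)/(6·1)=554/229, b=Δ0−h0·(2M0+M1)/6=-783/229
seg 1: a=-2, c=M1/2=1662/229, d=(M2−M1)/(6·1)=-938/229, b=Δ1−h1·(2M1+M2)/6=879/229
seg 2: a=5, c=M2/2=-1152/229, d=(M3−M2)/(6·2)=343/458, b=Δ2−h2·(2M2+M3)/6=1389/229
seg 3: a=3, c=M3/2=-123/229, d=(M4−M3)/(6·2)=180/229, b=Δ3−h3·(2M3+M4)/6=-1161/229
seg 4: a=-3, c=M4/2=957/229, d=(M5−M4)/(6·1)=-319/229, b=Δ4−h4·(2M4+M5)/6=507/229
t_q=11/2 → seg 3, τ=3/2; S=3+-1161/229·τ+-123/229·τ²+180/229·τ³=-2895/916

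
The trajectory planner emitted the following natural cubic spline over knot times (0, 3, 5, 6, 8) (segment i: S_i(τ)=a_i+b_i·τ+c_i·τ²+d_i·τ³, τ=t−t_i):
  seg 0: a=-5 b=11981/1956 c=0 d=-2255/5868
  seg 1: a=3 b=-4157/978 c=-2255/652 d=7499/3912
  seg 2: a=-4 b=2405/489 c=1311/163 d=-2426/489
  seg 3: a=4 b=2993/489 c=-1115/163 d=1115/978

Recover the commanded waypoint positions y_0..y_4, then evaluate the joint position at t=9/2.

y_0=-5 y_1=3 y_2=-4 y_3=4 y_4=-2
S(9/2) = -48905/10432

y_0 = S_0(0) = a_0 = -5
y_1 = S_1(0) = a_1 = 3
y_2 = S_2(0) = a_2 = -4
y_3 = S_3(0) = a_3 = 4
y_4 = S_3(2) = -2
t_q=9/2 is in segment 1 (τ=3/2); S_1(τ)=-48905/10432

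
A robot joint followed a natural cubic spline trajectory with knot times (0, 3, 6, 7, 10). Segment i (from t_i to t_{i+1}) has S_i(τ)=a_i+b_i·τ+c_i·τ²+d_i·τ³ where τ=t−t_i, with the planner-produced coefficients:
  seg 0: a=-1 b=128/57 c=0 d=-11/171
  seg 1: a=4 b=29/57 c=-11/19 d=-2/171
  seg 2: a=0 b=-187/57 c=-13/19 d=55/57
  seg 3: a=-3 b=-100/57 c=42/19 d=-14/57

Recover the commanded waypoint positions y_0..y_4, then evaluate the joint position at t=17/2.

y_0=-1 y_1=4 y_2=0 y_3=-3 y_4=5
S(17/2) = -113/76

y_0 = S_0(0) = a_0 = -1
y_1 = S_1(0) = a_1 = 4
y_2 = S_2(0) = a_2 = 0
y_3 = S_3(0) = a_3 = -3
y_4 = S_3(3) = 5
t_q=17/2 is in segment 3 (τ=3/2); S_3(τ)=-113/76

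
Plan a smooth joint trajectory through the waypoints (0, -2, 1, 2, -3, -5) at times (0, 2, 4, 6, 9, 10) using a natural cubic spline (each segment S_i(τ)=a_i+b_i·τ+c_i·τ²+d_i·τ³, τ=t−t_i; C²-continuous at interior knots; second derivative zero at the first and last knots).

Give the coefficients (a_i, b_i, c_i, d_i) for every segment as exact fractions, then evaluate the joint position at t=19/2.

  seg 0: a=0 b=-5128/3003 c=0 d=2125/12012
  seg 1: a=-2 b=1247/3003 c=2125/2002 d=-6235/24024
  seg 2: a=1 b=1327/858 c=-1985/4004 d=-331/24024
  seg 3: a=2 b=-139/231 c=-579/1001 d=61/819
  seg 4: a=-3 b=-6190/3003 c=92/1001 d=-92/3003
S(19/2) = -8031/2002

Δ: Δ0=-1, Δ1=3/2, Δ2=1/2, Δ3=-5/3, Δ4=-2
row 1: diag=8, rhs=15; c'=1/4, d'=15/8
row 2: denom=8−2·1/4=15/2; d'=(-6−2·15/8)/(15/2)=-13/10
row 3: denom=10−2·4/15=142/15; d'=(-13−2·-13/10)/(142/15)=-78/71
row 4: denom=8−3·45/142=1001/142; d'=(-2−3·-78/71)/(1001/142)=184/1001
back: M4=184/1001
back: M3=-78/71−45/142·184/1001=-1158/1001
back: M2=-13/10−4/15·-1158/1001=-1985/2002
back: M1=15/8−1/4·-1985/2002=2125/1001
M: M0=0, M1=2125/1001, M2=-1985/2002, M3=-1158/1001, M4=184/1001, M5=0
seg 0: a=0, c=M0/2=0, d=(M1−M0)/(6·2)=2125/12012, b=Δ0−h0·(2M0+M1)/6=-5128/3003
seg 1: a=-2, c=M1/2=2125/2002, d=(M2−M1)/(6·2)=-6235/24024, b=Δ1−h1·(2M1+M2)/6=1247/3003
seg 2: a=1, c=M2/2=-1985/4004, d=(M3−M2)/(6·2)=-331/24024, b=Δ2−h2·(2M2+M3)/6=1327/858
seg 3: a=2, c=M3/2=-579/1001, d=(M4−M3)/(6·3)=61/819, b=Δ3−h3·(2M3+M4)/6=-139/231
seg 4: a=-3, c=M4/2=92/1001, d=(M5−M4)/(6·1)=-92/3003, b=Δ4−h4·(2M4+M5)/6=-6190/3003
t_q=19/2 → seg 4, τ=1/2; S=-3+-6190/3003·τ+92/1001·τ²+-92/3003·τ³=-8031/2002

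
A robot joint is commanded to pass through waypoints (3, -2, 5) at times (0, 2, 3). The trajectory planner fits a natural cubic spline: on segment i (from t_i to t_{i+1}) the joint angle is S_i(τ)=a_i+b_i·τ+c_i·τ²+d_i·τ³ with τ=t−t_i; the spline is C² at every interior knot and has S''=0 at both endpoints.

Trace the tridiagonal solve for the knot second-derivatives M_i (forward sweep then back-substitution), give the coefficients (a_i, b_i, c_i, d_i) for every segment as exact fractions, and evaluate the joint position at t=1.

  seg 0: a=3 b=-17/3 c=0 d=19/24
  seg 1: a=-2 b=23/6 c=19/4 d=-19/12
S(1) = -15/8

Δ: Δ0=-5/2, Δ1=7
row 1: diag=6, rhs=57; c'=1/6, d'=19/2
back: M1=19/2
M: M0=0, M1=19/2, M2=0
seg 0: a=3, c=M0/2=0, d=(M1−M0)/(6·2)=19/24, b=Δ0−h0·(2M0+M1)/6=-17/3
seg 1: a=-2, c=M1/2=19/4, d=(M2−M1)/(6·1)=-19/12, b=Δ1−h1·(2M1+M2)/6=23/6
t_q=1 → seg 0, τ=1; S=3+-17/3·τ+0·τ²+19/24·τ³=-15/8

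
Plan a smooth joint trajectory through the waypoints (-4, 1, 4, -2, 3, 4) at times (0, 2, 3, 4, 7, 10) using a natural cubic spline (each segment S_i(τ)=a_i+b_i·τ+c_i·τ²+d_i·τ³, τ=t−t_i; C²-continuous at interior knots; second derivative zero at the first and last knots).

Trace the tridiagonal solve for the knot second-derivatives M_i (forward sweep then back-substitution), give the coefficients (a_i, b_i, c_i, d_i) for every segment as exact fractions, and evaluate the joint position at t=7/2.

  seg 0: a=-4 b=1819/1286 c=0 d=349/1286
  seg 1: a=1 b=6007/1286 c=1047/643 d=-4243/1286
  seg 2: a=4 b=-1267/643 c=-10635/1286 d=5453/1286
  seg 3: a=-2 b=-7445/1286 c=2862/643 d=-22751/34722
  seg 4: a=3 b=2074/643 c=-5579/3858 d=5579/34722
S(7/2) = 15199/10288

Δ: Δ0=5/2, Δ1=3, Δ2=-6, Δ3=5/3, Δ4=1/3
row 1: diag=6, rhs=3; c'=1/6, d'=1/2
row 2: denom=4−1·1/6=23/6; d'=(-54−1·1/2)/(23/6)=-327/23
row 3: denom=8−1·6/23=178/23; d'=(46−1·-327/23)/(178/23)=1385/178
row 4: denom=12−3·69/178=1929/178; d'=(-8−3·1385/178)/(1929/178)=-5579/1929
back: M4=-5579/1929
back: M3=1385/178−69/178·-5579/1929=5724/643
back: M2=-327/23−6/23·5724/643=-10635/643
back: M1=1/2−1/6·-10635/643=2094/643
M: M0=0, M1=2094/643, M2=-10635/643, M3=5724/643, M4=-5579/1929, M5=0
seg 0: a=-4, c=M0/2=0, d=(M1−M0)/(6·2)=349/1286, b=Δ0−h0·(2M0+M1)/6=1819/1286
seg 1: a=1, c=M1/2=1047/643, d=(M2−M1)/(6·1)=-4243/1286, b=Δ1−h1·(2M1+M2)/6=6007/1286
seg 2: a=4, c=M2/2=-10635/1286, d=(M3−M2)/(6·1)=5453/1286, b=Δ2−h2·(2M2+M3)/6=-1267/643
seg 3: a=-2, c=M3/2=2862/643, d=(M4−M3)/(6·3)=-22751/34722, b=Δ3−h3·(2M3+M4)/6=-7445/1286
seg 4: a=3, c=M4/2=-5579/3858, d=(M5−M4)/(6·3)=5579/34722, b=Δ4−h4·(2M4+M5)/6=2074/643
t_q=7/2 → seg 2, τ=1/2; S=4+-1267/643·τ+-10635/1286·τ²+5453/1286·τ³=15199/10288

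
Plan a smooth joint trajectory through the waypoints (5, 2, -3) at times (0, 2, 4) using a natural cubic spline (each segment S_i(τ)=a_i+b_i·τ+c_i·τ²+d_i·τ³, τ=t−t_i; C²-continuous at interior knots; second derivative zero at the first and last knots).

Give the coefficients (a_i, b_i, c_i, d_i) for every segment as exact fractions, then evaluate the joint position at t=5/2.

Δ: Δ0=-3/2, Δ1=-5/2
row 1: diag=8, rhs=-6; c'=1/4, d'=-3/4
back: M1=-3/4
M: M0=0, M1=-3/4, M2=0
seg 0: a=5, c=M0/2=0, d=(M1−M0)/(6·2)=-1/16, b=Δ0−h0·(2M0+M1)/6=-5/4
seg 1: a=2, c=M1/2=-3/8, d=(M2−M1)/(6·2)=1/16, b=Δ1−h1·(2M1+M2)/6=-2
t_q=5/2 → seg 1, τ=1/2; S=2+-2·τ+-3/8·τ²+1/16·τ³=117/128

  seg 0: a=5 b=-5/4 c=0 d=-1/16
  seg 1: a=2 b=-2 c=-3/8 d=1/16
S(5/2) = 117/128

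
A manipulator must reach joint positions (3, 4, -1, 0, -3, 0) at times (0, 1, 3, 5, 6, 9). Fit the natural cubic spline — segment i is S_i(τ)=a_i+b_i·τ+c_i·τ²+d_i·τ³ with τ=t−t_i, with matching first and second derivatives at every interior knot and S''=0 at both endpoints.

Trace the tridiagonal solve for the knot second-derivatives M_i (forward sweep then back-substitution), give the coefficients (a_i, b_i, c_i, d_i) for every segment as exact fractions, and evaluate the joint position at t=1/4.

  seg 0: a=3 b=1745/938 c=0 d=-807/938
  seg 1: a=4 b=-338/469 c=-2421/938 d=3173/3752
  seg 2: a=-1 b=-841/938 c=4677/1876 d=-481/536
  seg 3: a=0 b=-794/469 c=-1356/469 d=743/469
  seg 4: a=-3 b=-1277/469 c=873/469 d=-97/469
S(1/4) = 207209/60032

Δ: Δ0=1, Δ1=-5/2, Δ2=1/2, Δ3=-3, Δ4=1
row 1: diag=6, rhs=-21; c'=1/3, d'=-7/2
row 2: denom=8−2·1/3=22/3; d'=(18−2·-7/2)/(22/3)=75/22
row 3: denom=6−2·3/11=60/11; d'=(-21−2·75/22)/(60/11)=-51/10
row 4: denom=8−1·11/60=469/60; d'=(24−1·-51/10)/(469/60)=1746/469
back: M4=1746/469
back: M3=-51/10−11/60·1746/469=-2712/469
back: M2=75/22−3/11·-2712/469=4677/938
back: M1=-7/2−1/3·4677/938=-2421/469
M: M0=0, M1=-2421/469, M2=4677/938, M3=-2712/469, M4=1746/469, M5=0
seg 0: a=3, c=M0/2=0, d=(M1−M0)/(6·1)=-807/938, b=Δ0−h0·(2M0+M1)/6=1745/938
seg 1: a=4, c=M1/2=-2421/938, d=(M2−M1)/(6·2)=3173/3752, b=Δ1−h1·(2M1+M2)/6=-338/469
seg 2: a=-1, c=M2/2=4677/1876, d=(M3−M2)/(6·2)=-481/536, b=Δ2−h2·(2M2+M3)/6=-841/938
seg 3: a=0, c=M3/2=-1356/469, d=(M4−M3)/(6·1)=743/469, b=Δ3−h3·(2M3+M4)/6=-794/469
seg 4: a=-3, c=M4/2=873/469, d=(M5−M4)/(6·3)=-97/469, b=Δ4−h4·(2M4+M5)/6=-1277/469
t_q=1/4 → seg 0, τ=1/4; S=3+1745/938·τ+0·τ²+-807/938·τ³=207209/60032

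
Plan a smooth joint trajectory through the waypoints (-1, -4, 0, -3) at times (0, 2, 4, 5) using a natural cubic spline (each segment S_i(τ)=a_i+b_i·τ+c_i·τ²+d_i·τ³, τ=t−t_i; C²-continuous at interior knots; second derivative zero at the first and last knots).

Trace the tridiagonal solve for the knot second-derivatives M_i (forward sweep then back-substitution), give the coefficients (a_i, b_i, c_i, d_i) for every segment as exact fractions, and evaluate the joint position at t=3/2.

Δ: Δ0=-3/2, Δ1=2, Δ2=-3
row 1: diag=8, rhs=21; c'=1/4, d'=21/8
row 2: denom=6−2·1/4=11/2; d'=(-30−2·21/8)/(11/2)=-141/22
back: M2=-141/22
back: M1=21/8−1/4·-141/22=93/22
M: M0=0, M1=93/22, M2=-141/22, M3=0
seg 0: a=-1, c=M0/2=0, d=(M1−M0)/(6·2)=31/88, b=Δ0−h0·(2M0+M1)/6=-32/11
seg 1: a=-4, c=M1/2=93/44, d=(M2−M1)/(6·2)=-39/44, b=Δ1−h1·(2M1+M2)/6=29/22
seg 2: a=0, c=M2/2=-141/44, d=(M3−M2)/(6·1)=47/44, b=Δ2−h2·(2M2+M3)/6=-19/22
t_q=3/2 → seg 0, τ=3/2; S=-1+-32/11·τ+0·τ²+31/88·τ³=-2939/704

  seg 0: a=-1 b=-32/11 c=0 d=31/88
  seg 1: a=-4 b=29/22 c=93/44 d=-39/44
  seg 2: a=0 b=-19/22 c=-141/44 d=47/44
S(3/2) = -2939/704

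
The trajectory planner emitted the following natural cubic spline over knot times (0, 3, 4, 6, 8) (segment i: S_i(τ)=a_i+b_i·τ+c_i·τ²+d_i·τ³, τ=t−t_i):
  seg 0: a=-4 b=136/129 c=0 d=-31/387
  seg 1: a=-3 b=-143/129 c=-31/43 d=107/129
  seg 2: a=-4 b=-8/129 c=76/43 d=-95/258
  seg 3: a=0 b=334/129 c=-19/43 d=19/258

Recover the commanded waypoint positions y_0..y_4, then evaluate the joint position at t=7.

y_0 = S_0(0) = a_0 = -4
y_1 = S_1(0) = a_1 = -3
y_2 = S_2(0) = a_2 = -4
y_3 = S_3(0) = a_3 = 0
y_4 = S_3(2) = 4
t_q=7 is in segment 3 (τ=1); S_3(τ)=191/86

y_0=-4 y_1=-3 y_2=-4 y_3=0 y_4=4
S(7) = 191/86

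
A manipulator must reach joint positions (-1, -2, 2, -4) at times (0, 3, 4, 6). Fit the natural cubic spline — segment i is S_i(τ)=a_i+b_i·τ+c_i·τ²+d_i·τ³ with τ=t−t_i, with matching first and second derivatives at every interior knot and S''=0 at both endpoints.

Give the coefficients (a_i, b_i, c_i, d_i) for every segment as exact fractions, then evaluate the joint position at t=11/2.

Δ: Δ0=-1/3, Δ1=4, Δ2=-3
row 1: diag=8, rhs=26; c'=1/8, d'=13/4
row 2: denom=6−1·1/8=47/8; d'=(-42−1·13/4)/(47/8)=-362/47
back: M2=-362/47
back: M1=13/4−1/8·-362/47=198/47
M: M0=0, M1=198/47, M2=-362/47, M3=0
seg 0: a=-1, c=M0/2=0, d=(M1−M0)/(6·3)=11/47, b=Δ0−h0·(2M0+M1)/6=-344/141
seg 1: a=-2, c=M1/2=99/47, d=(M2−M1)/(6·1)=-280/141, b=Δ1−h1·(2M1+M2)/6=547/141
seg 2: a=2, c=M2/2=-181/47, d=(M3−M2)/(6·2)=181/282, b=Δ2−h2·(2M2+M3)/6=301/141
t_q=11/2 → seg 2, τ=3/2; S=2+301/141·τ+-181/47·τ²+181/282·τ³=-975/752

  seg 0: a=-1 b=-344/141 c=0 d=11/47
  seg 1: a=-2 b=547/141 c=99/47 d=-280/141
  seg 2: a=2 b=301/141 c=-181/47 d=181/282
S(11/2) = -975/752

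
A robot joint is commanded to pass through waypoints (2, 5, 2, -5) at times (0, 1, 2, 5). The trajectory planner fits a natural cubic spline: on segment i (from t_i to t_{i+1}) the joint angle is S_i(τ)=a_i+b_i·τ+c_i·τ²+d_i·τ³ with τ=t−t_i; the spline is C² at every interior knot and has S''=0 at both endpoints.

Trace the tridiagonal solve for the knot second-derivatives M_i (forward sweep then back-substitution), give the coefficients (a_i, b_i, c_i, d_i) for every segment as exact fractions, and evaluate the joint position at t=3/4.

Δ: Δ0=3, Δ1=-3, Δ2=-7/3
row 1: diag=4, rhs=-36; c'=1/4, d'=-9
row 2: denom=8−1·1/4=31/4; d'=(4−1·-9)/(31/4)=52/31
back: M2=52/31
back: M1=-9−1/4·52/31=-292/31
M: M0=0, M1=-292/31, M2=52/31, M3=0
seg 0: a=2, c=M0/2=0, d=(M1−M0)/(6·1)=-146/93, b=Δ0−h0·(2M0+M1)/6=425/93
seg 1: a=5, c=M1/2=-146/31, d=(M2−M1)/(6·1)=172/93, b=Δ1−h1·(2M1+M2)/6=-13/93
seg 2: a=2, c=M2/2=26/31, d=(M3−M2)/(6·3)=-26/279, b=Δ2−h2·(2M2+M3)/6=-373/93
t_q=3/4 → seg 0, τ=3/4; S=2+425/93·τ+0·τ²+-146/93·τ³=4727/992

  seg 0: a=2 b=425/93 c=0 d=-146/93
  seg 1: a=5 b=-13/93 c=-146/31 d=172/93
  seg 2: a=2 b=-373/93 c=26/31 d=-26/279
S(3/4) = 4727/992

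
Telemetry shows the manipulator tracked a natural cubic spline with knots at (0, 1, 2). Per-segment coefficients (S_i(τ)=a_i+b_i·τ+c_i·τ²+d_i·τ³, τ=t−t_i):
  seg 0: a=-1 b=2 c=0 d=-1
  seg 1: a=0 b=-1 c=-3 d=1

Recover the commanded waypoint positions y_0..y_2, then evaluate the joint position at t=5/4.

y_0 = S_0(0) = a_0 = -1
y_1 = S_1(0) = a_1 = 0
y_2 = S_1(1) = -3
t_q=5/4 is in segment 1 (τ=1/4); S_1(τ)=-27/64

y_0=-1 y_1=0 y_2=-3
S(5/4) = -27/64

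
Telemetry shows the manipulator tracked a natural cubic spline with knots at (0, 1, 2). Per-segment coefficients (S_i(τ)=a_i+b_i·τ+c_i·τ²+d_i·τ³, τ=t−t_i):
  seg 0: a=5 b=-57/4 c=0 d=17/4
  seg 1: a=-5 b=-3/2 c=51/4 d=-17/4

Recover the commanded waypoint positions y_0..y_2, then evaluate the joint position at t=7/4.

y_0=5 y_1=-5 y_2=2
S(7/4) = -191/256

y_0 = S_0(0) = a_0 = 5
y_1 = S_1(0) = a_1 = -5
y_2 = S_1(1) = 2
t_q=7/4 is in segment 1 (τ=3/4); S_1(τ)=-191/256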